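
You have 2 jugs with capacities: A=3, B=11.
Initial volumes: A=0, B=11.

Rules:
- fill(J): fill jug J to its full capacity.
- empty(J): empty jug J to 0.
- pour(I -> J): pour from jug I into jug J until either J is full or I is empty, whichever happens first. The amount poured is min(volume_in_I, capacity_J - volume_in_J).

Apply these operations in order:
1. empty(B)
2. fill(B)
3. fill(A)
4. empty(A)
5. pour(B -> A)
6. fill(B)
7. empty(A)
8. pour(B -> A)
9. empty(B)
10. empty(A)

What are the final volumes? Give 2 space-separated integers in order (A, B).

Step 1: empty(B) -> (A=0 B=0)
Step 2: fill(B) -> (A=0 B=11)
Step 3: fill(A) -> (A=3 B=11)
Step 4: empty(A) -> (A=0 B=11)
Step 5: pour(B -> A) -> (A=3 B=8)
Step 6: fill(B) -> (A=3 B=11)
Step 7: empty(A) -> (A=0 B=11)
Step 8: pour(B -> A) -> (A=3 B=8)
Step 9: empty(B) -> (A=3 B=0)
Step 10: empty(A) -> (A=0 B=0)

Answer: 0 0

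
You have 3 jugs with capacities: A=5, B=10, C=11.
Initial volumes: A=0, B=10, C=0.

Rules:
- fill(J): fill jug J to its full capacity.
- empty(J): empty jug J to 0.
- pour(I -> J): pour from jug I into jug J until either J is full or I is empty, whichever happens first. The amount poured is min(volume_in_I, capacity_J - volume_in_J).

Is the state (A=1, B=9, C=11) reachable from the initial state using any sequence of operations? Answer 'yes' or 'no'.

BFS from (A=0, B=10, C=0):
  1. empty(B) -> (A=0 B=0 C=0)
  2. fill(C) -> (A=0 B=0 C=11)
  3. pour(C -> B) -> (A=0 B=10 C=1)
  4. pour(C -> A) -> (A=1 B=10 C=0)
  5. pour(B -> C) -> (A=1 B=0 C=10)
  6. fill(B) -> (A=1 B=10 C=10)
  7. pour(B -> C) -> (A=1 B=9 C=11)
Target reached → yes.

Answer: yes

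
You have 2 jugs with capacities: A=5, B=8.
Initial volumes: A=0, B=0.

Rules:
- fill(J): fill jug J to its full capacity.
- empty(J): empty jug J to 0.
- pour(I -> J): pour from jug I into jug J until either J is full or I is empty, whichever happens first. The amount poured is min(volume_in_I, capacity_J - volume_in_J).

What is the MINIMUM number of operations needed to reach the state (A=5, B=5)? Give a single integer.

BFS from (A=0, B=0). One shortest path:
  1. fill(A) -> (A=5 B=0)
  2. pour(A -> B) -> (A=0 B=5)
  3. fill(A) -> (A=5 B=5)
Reached target in 3 moves.

Answer: 3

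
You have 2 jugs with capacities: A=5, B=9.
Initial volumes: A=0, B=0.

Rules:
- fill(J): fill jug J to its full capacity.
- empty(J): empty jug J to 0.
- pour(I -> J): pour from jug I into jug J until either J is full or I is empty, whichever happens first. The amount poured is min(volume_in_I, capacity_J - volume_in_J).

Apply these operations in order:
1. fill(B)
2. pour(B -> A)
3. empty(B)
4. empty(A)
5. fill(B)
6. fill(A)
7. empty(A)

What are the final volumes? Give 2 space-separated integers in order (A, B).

Step 1: fill(B) -> (A=0 B=9)
Step 2: pour(B -> A) -> (A=5 B=4)
Step 3: empty(B) -> (A=5 B=0)
Step 4: empty(A) -> (A=0 B=0)
Step 5: fill(B) -> (A=0 B=9)
Step 6: fill(A) -> (A=5 B=9)
Step 7: empty(A) -> (A=0 B=9)

Answer: 0 9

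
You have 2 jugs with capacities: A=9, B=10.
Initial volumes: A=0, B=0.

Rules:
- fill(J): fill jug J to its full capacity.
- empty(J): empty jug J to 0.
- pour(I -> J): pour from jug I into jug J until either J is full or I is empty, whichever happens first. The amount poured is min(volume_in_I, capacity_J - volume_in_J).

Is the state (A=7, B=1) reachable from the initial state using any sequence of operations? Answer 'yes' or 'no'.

BFS explored all 38 reachable states.
Reachable set includes: (0,0), (0,1), (0,2), (0,3), (0,4), (0,5), (0,6), (0,7), (0,8), (0,9), (0,10), (1,0) ...
Target (A=7, B=1) not in reachable set → no.

Answer: no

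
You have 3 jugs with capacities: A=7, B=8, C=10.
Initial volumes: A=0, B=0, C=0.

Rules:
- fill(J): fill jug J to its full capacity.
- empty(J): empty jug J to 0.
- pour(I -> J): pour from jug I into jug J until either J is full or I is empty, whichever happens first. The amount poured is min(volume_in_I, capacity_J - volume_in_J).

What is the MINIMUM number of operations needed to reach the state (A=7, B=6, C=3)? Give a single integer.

Answer: 5

Derivation:
BFS from (A=0, B=0, C=0). One shortest path:
  1. fill(B) -> (A=0 B=8 C=0)
  2. pour(B -> C) -> (A=0 B=0 C=8)
  3. fill(B) -> (A=0 B=8 C=8)
  4. pour(B -> C) -> (A=0 B=6 C=10)
  5. pour(C -> A) -> (A=7 B=6 C=3)
Reached target in 5 moves.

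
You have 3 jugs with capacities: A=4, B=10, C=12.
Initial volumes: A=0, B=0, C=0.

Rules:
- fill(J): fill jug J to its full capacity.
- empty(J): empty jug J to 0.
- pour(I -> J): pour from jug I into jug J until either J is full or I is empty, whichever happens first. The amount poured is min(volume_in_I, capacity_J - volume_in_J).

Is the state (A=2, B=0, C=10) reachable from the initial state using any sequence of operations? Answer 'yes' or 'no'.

BFS from (A=0, B=0, C=0):
  1. fill(C) -> (A=0 B=0 C=12)
  2. pour(C -> B) -> (A=0 B=10 C=2)
  3. pour(C -> A) -> (A=2 B=10 C=0)
  4. pour(B -> C) -> (A=2 B=0 C=10)
Target reached → yes.

Answer: yes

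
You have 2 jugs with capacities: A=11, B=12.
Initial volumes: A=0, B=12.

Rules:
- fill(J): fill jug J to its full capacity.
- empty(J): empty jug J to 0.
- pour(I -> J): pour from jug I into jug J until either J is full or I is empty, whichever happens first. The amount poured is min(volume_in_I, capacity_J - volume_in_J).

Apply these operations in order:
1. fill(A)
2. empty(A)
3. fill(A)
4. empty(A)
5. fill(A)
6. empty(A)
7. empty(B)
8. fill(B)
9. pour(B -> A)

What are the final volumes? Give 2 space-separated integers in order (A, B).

Step 1: fill(A) -> (A=11 B=12)
Step 2: empty(A) -> (A=0 B=12)
Step 3: fill(A) -> (A=11 B=12)
Step 4: empty(A) -> (A=0 B=12)
Step 5: fill(A) -> (A=11 B=12)
Step 6: empty(A) -> (A=0 B=12)
Step 7: empty(B) -> (A=0 B=0)
Step 8: fill(B) -> (A=0 B=12)
Step 9: pour(B -> A) -> (A=11 B=1)

Answer: 11 1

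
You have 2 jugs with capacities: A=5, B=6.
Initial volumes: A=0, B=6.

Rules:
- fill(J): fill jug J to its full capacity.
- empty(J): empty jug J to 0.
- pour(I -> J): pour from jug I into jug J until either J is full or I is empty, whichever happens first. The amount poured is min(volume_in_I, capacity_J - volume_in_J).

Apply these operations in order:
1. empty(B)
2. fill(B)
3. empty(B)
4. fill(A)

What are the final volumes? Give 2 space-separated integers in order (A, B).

Step 1: empty(B) -> (A=0 B=0)
Step 2: fill(B) -> (A=0 B=6)
Step 3: empty(B) -> (A=0 B=0)
Step 4: fill(A) -> (A=5 B=0)

Answer: 5 0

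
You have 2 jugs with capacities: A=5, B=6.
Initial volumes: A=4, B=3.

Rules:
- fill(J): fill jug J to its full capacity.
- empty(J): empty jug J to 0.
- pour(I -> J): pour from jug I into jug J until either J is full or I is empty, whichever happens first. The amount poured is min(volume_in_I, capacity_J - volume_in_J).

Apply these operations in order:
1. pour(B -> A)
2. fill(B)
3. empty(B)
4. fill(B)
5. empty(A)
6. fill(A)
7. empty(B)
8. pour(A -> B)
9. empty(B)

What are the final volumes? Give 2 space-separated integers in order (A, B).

Step 1: pour(B -> A) -> (A=5 B=2)
Step 2: fill(B) -> (A=5 B=6)
Step 3: empty(B) -> (A=5 B=0)
Step 4: fill(B) -> (A=5 B=6)
Step 5: empty(A) -> (A=0 B=6)
Step 6: fill(A) -> (A=5 B=6)
Step 7: empty(B) -> (A=5 B=0)
Step 8: pour(A -> B) -> (A=0 B=5)
Step 9: empty(B) -> (A=0 B=0)

Answer: 0 0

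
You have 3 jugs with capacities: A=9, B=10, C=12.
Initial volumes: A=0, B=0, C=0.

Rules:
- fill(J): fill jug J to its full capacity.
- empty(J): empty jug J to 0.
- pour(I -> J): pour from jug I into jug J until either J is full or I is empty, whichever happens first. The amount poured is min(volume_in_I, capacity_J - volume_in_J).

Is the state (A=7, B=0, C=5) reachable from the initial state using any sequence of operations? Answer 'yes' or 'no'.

Answer: yes

Derivation:
BFS from (A=0, B=0, C=0):
  1. fill(C) -> (A=0 B=0 C=12)
  2. pour(C -> B) -> (A=0 B=10 C=2)
  3. pour(C -> A) -> (A=2 B=10 C=0)
  4. pour(B -> C) -> (A=2 B=0 C=10)
  5. fill(B) -> (A=2 B=10 C=10)
  6. pour(B -> A) -> (A=9 B=3 C=10)
  7. pour(A -> C) -> (A=7 B=3 C=12)
  8. pour(C -> B) -> (A=7 B=10 C=5)
  9. empty(B) -> (A=7 B=0 C=5)
Target reached → yes.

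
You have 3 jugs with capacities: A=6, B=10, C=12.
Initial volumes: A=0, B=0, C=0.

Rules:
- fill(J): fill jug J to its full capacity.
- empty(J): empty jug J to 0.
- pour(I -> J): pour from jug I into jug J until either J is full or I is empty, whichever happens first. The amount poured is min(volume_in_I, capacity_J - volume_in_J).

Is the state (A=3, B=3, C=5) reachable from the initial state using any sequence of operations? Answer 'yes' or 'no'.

Answer: no

Derivation:
BFS explored all 128 reachable states.
Reachable set includes: (0,0,0), (0,0,2), (0,0,4), (0,0,6), (0,0,8), (0,0,10), (0,0,12), (0,2,0), (0,2,2), (0,2,4), (0,2,6), (0,2,8) ...
Target (A=3, B=3, C=5) not in reachable set → no.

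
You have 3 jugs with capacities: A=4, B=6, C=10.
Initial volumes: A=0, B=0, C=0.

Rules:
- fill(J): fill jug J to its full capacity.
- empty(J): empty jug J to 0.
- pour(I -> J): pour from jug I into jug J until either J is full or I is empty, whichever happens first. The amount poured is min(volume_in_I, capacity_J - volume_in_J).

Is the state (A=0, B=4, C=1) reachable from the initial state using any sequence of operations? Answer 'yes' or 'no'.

Answer: no

Derivation:
BFS explored all 64 reachable states.
Reachable set includes: (0,0,0), (0,0,2), (0,0,4), (0,0,6), (0,0,8), (0,0,10), (0,2,0), (0,2,2), (0,2,4), (0,2,6), (0,2,8), (0,2,10) ...
Target (A=0, B=4, C=1) not in reachable set → no.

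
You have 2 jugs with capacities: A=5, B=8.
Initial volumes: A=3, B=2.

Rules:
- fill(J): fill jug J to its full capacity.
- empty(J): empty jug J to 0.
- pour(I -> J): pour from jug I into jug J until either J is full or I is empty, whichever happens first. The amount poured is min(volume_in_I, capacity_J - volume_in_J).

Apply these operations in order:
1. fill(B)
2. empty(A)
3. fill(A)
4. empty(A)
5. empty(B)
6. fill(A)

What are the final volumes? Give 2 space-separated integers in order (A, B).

Answer: 5 0

Derivation:
Step 1: fill(B) -> (A=3 B=8)
Step 2: empty(A) -> (A=0 B=8)
Step 3: fill(A) -> (A=5 B=8)
Step 4: empty(A) -> (A=0 B=8)
Step 5: empty(B) -> (A=0 B=0)
Step 6: fill(A) -> (A=5 B=0)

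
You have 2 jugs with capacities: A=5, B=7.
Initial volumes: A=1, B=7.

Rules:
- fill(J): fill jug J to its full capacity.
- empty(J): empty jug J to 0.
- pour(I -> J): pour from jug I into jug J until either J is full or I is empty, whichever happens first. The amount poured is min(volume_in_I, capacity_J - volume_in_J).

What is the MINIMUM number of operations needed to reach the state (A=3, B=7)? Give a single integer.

Answer: 4

Derivation:
BFS from (A=1, B=7). One shortest path:
  1. pour(B -> A) -> (A=5 B=3)
  2. empty(A) -> (A=0 B=3)
  3. pour(B -> A) -> (A=3 B=0)
  4. fill(B) -> (A=3 B=7)
Reached target in 4 moves.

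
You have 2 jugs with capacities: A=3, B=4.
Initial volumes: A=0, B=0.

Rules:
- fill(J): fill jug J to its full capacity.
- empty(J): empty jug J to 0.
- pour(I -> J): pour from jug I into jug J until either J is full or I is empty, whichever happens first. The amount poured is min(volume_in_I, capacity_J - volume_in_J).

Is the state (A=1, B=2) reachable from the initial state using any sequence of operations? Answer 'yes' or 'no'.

Answer: no

Derivation:
BFS explored all 14 reachable states.
Reachable set includes: (0,0), (0,1), (0,2), (0,3), (0,4), (1,0), (1,4), (2,0), (2,4), (3,0), (3,1), (3,2) ...
Target (A=1, B=2) not in reachable set → no.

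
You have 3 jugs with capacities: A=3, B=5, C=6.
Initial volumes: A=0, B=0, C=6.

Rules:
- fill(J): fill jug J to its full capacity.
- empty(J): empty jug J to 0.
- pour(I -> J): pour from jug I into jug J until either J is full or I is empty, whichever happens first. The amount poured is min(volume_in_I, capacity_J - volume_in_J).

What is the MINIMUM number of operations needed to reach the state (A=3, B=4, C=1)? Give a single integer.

BFS from (A=0, B=0, C=6). One shortest path:
  1. fill(B) -> (A=0 B=5 C=6)
  2. pour(B -> A) -> (A=3 B=2 C=6)
  3. empty(A) -> (A=0 B=2 C=6)
  4. pour(B -> A) -> (A=2 B=0 C=6)
  5. pour(C -> B) -> (A=2 B=5 C=1)
  6. pour(B -> A) -> (A=3 B=4 C=1)
Reached target in 6 moves.

Answer: 6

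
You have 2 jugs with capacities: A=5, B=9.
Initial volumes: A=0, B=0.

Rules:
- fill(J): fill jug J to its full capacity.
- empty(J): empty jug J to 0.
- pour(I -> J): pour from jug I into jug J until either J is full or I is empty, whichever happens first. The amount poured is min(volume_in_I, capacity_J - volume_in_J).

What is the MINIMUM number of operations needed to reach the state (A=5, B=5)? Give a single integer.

BFS from (A=0, B=0). One shortest path:
  1. fill(A) -> (A=5 B=0)
  2. pour(A -> B) -> (A=0 B=5)
  3. fill(A) -> (A=5 B=5)
Reached target in 3 moves.

Answer: 3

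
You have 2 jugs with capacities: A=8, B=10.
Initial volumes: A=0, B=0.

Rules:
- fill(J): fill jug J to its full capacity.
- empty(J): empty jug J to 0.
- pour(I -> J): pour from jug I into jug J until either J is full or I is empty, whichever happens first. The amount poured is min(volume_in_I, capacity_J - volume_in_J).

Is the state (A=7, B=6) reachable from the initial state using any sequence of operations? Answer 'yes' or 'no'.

BFS explored all 18 reachable states.
Reachable set includes: (0,0), (0,2), (0,4), (0,6), (0,8), (0,10), (2,0), (2,10), (4,0), (4,10), (6,0), (6,10) ...
Target (A=7, B=6) not in reachable set → no.

Answer: no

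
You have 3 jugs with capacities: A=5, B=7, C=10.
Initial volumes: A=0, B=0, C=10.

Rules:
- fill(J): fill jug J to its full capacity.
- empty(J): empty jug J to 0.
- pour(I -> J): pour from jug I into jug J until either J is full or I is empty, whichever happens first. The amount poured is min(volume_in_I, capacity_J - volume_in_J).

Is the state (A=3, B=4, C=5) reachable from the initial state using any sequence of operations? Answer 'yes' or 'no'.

BFS explored all 312 reachable states.
Reachable set includes: (0,0,0), (0,0,1), (0,0,2), (0,0,3), (0,0,4), (0,0,5), (0,0,6), (0,0,7), (0,0,8), (0,0,9), (0,0,10), (0,1,0) ...
Target (A=3, B=4, C=5) not in reachable set → no.

Answer: no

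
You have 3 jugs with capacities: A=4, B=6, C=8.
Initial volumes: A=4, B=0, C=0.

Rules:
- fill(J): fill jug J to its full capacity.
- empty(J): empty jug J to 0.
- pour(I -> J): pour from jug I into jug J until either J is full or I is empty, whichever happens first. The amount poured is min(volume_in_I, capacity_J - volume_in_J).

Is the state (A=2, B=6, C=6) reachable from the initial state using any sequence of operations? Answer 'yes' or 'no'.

Answer: yes

Derivation:
BFS from (A=4, B=0, C=0):
  1. fill(B) -> (A=4 B=6 C=0)
  2. pour(B -> C) -> (A=4 B=0 C=6)
  3. pour(A -> B) -> (A=0 B=4 C=6)
  4. fill(A) -> (A=4 B=4 C=6)
  5. pour(A -> B) -> (A=2 B=6 C=6)
Target reached → yes.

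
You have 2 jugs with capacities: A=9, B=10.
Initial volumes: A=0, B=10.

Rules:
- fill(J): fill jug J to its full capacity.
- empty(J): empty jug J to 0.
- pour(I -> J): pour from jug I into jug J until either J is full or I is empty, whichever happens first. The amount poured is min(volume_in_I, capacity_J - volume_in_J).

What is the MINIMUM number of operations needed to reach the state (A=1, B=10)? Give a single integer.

BFS from (A=0, B=10). One shortest path:
  1. pour(B -> A) -> (A=9 B=1)
  2. empty(A) -> (A=0 B=1)
  3. pour(B -> A) -> (A=1 B=0)
  4. fill(B) -> (A=1 B=10)
Reached target in 4 moves.

Answer: 4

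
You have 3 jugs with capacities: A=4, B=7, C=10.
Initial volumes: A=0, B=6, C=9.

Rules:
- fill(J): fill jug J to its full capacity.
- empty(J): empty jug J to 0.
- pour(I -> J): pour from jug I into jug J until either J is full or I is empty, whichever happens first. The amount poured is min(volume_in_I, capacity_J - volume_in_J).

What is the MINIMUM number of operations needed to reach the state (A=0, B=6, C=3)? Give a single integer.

BFS from (A=0, B=6, C=9). One shortest path:
  1. fill(A) -> (A=4 B=6 C=9)
  2. pour(A -> C) -> (A=3 B=6 C=10)
  3. empty(C) -> (A=3 B=6 C=0)
  4. pour(A -> C) -> (A=0 B=6 C=3)
Reached target in 4 moves.

Answer: 4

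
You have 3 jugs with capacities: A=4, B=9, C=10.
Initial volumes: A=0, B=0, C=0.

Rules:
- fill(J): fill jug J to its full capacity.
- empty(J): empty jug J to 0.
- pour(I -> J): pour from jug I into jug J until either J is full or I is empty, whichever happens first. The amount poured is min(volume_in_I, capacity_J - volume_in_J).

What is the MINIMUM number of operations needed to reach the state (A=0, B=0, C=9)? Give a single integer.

Answer: 2

Derivation:
BFS from (A=0, B=0, C=0). One shortest path:
  1. fill(B) -> (A=0 B=9 C=0)
  2. pour(B -> C) -> (A=0 B=0 C=9)
Reached target in 2 moves.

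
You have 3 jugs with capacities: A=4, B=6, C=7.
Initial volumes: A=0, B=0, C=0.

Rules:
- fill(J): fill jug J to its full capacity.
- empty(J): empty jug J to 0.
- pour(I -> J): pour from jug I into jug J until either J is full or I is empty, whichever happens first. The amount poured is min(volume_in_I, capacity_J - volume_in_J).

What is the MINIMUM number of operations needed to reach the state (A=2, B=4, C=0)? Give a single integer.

BFS from (A=0, B=0, C=0). One shortest path:
  1. fill(B) -> (A=0 B=6 C=0)
  2. pour(B -> A) -> (A=4 B=2 C=0)
  3. pour(A -> C) -> (A=0 B=2 C=4)
  4. pour(B -> A) -> (A=2 B=0 C=4)
  5. pour(C -> B) -> (A=2 B=4 C=0)
Reached target in 5 moves.

Answer: 5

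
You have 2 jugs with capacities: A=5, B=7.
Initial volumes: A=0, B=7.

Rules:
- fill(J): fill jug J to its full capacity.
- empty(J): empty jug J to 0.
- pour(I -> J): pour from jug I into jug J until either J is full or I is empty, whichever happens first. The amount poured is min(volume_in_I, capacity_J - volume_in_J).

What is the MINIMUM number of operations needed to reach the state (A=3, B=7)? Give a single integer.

BFS from (A=0, B=7). One shortest path:
  1. fill(A) -> (A=5 B=7)
  2. empty(B) -> (A=5 B=0)
  3. pour(A -> B) -> (A=0 B=5)
  4. fill(A) -> (A=5 B=5)
  5. pour(A -> B) -> (A=3 B=7)
Reached target in 5 moves.

Answer: 5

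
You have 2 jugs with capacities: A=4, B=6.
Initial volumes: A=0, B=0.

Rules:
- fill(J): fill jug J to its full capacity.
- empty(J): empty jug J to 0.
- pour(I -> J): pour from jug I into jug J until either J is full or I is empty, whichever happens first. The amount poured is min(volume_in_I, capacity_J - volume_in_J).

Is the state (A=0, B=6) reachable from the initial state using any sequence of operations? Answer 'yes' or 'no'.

BFS from (A=0, B=0):
  1. fill(B) -> (A=0 B=6)
Target reached → yes.

Answer: yes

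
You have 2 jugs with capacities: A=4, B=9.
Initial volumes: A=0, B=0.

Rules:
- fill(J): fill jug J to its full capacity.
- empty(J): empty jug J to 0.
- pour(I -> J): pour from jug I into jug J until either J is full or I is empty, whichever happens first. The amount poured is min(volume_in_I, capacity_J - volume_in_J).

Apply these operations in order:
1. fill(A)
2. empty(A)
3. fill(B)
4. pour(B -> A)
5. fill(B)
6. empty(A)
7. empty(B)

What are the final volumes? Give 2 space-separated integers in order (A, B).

Step 1: fill(A) -> (A=4 B=0)
Step 2: empty(A) -> (A=0 B=0)
Step 3: fill(B) -> (A=0 B=9)
Step 4: pour(B -> A) -> (A=4 B=5)
Step 5: fill(B) -> (A=4 B=9)
Step 6: empty(A) -> (A=0 B=9)
Step 7: empty(B) -> (A=0 B=0)

Answer: 0 0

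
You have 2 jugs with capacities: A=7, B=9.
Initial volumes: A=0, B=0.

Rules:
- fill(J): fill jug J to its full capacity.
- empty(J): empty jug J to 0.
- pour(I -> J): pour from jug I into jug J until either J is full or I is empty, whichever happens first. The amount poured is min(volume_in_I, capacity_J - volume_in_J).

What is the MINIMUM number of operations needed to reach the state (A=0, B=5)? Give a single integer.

Answer: 6

Derivation:
BFS from (A=0, B=0). One shortest path:
  1. fill(A) -> (A=7 B=0)
  2. pour(A -> B) -> (A=0 B=7)
  3. fill(A) -> (A=7 B=7)
  4. pour(A -> B) -> (A=5 B=9)
  5. empty(B) -> (A=5 B=0)
  6. pour(A -> B) -> (A=0 B=5)
Reached target in 6 moves.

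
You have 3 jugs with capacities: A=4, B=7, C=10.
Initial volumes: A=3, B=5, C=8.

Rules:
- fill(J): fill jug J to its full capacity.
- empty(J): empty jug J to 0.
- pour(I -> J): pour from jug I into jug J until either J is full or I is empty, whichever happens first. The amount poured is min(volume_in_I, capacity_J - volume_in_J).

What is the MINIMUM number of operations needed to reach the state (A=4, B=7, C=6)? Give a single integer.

Answer: 2

Derivation:
BFS from (A=3, B=5, C=8). One shortest path:
  1. fill(A) -> (A=4 B=5 C=8)
  2. pour(C -> B) -> (A=4 B=7 C=6)
Reached target in 2 moves.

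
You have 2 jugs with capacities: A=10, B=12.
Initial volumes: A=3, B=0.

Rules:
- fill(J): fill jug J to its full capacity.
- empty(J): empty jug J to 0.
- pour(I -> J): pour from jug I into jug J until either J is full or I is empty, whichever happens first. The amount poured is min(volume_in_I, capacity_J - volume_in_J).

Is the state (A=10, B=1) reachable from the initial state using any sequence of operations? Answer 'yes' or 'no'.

BFS from (A=3, B=0):
  1. pour(A -> B) -> (A=0 B=3)
  2. fill(A) -> (A=10 B=3)
  3. pour(A -> B) -> (A=1 B=12)
  4. empty(B) -> (A=1 B=0)
  5. pour(A -> B) -> (A=0 B=1)
  6. fill(A) -> (A=10 B=1)
Target reached → yes.

Answer: yes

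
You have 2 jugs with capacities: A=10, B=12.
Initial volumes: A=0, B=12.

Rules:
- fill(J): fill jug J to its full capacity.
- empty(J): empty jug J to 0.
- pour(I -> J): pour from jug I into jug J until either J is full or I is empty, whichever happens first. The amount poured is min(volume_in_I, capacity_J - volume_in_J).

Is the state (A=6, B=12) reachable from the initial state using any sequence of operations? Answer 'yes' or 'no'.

Answer: yes

Derivation:
BFS from (A=0, B=12):
  1. fill(A) -> (A=10 B=12)
  2. empty(B) -> (A=10 B=0)
  3. pour(A -> B) -> (A=0 B=10)
  4. fill(A) -> (A=10 B=10)
  5. pour(A -> B) -> (A=8 B=12)
  6. empty(B) -> (A=8 B=0)
  7. pour(A -> B) -> (A=0 B=8)
  8. fill(A) -> (A=10 B=8)
  9. pour(A -> B) -> (A=6 B=12)
Target reached → yes.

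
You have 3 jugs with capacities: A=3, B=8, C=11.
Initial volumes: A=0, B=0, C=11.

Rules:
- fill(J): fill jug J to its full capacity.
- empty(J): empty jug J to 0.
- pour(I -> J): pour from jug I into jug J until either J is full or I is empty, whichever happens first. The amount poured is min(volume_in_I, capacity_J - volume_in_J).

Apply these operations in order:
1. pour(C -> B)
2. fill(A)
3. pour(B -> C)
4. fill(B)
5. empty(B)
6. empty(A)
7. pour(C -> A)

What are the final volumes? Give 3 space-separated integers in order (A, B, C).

Step 1: pour(C -> B) -> (A=0 B=8 C=3)
Step 2: fill(A) -> (A=3 B=8 C=3)
Step 3: pour(B -> C) -> (A=3 B=0 C=11)
Step 4: fill(B) -> (A=3 B=8 C=11)
Step 5: empty(B) -> (A=3 B=0 C=11)
Step 6: empty(A) -> (A=0 B=0 C=11)
Step 7: pour(C -> A) -> (A=3 B=0 C=8)

Answer: 3 0 8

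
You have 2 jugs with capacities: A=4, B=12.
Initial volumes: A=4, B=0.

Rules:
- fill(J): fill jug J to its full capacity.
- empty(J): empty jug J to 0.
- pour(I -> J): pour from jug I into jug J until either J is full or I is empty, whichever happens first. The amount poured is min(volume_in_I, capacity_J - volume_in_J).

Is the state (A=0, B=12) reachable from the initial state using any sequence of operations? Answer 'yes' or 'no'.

Answer: yes

Derivation:
BFS from (A=4, B=0):
  1. empty(A) -> (A=0 B=0)
  2. fill(B) -> (A=0 B=12)
Target reached → yes.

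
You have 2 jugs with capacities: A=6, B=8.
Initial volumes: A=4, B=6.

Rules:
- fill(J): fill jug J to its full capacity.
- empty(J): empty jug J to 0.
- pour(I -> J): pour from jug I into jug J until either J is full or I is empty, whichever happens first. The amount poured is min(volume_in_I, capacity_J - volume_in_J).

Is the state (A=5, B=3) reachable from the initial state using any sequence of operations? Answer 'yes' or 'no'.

BFS explored all 15 reachable states.
Reachable set includes: (0,0), (0,2), (0,4), (0,6), (0,8), (2,0), (2,8), (4,0), (4,6), (4,8), (6,0), (6,2) ...
Target (A=5, B=3) not in reachable set → no.

Answer: no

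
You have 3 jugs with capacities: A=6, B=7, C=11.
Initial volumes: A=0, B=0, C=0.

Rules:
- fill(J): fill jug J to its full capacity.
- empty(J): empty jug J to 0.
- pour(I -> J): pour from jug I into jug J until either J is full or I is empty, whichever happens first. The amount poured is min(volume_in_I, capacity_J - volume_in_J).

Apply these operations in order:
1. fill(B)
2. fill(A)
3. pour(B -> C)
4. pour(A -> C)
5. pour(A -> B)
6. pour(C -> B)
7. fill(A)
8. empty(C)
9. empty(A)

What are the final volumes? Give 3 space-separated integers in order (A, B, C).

Step 1: fill(B) -> (A=0 B=7 C=0)
Step 2: fill(A) -> (A=6 B=7 C=0)
Step 3: pour(B -> C) -> (A=6 B=0 C=7)
Step 4: pour(A -> C) -> (A=2 B=0 C=11)
Step 5: pour(A -> B) -> (A=0 B=2 C=11)
Step 6: pour(C -> B) -> (A=0 B=7 C=6)
Step 7: fill(A) -> (A=6 B=7 C=6)
Step 8: empty(C) -> (A=6 B=7 C=0)
Step 9: empty(A) -> (A=0 B=7 C=0)

Answer: 0 7 0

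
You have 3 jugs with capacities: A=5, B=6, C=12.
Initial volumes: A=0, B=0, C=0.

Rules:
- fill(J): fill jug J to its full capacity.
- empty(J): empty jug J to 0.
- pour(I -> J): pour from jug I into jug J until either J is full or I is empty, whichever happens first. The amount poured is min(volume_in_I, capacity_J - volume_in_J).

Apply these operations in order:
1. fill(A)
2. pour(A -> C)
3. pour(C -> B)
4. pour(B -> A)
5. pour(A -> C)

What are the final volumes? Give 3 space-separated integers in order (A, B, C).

Answer: 0 0 5

Derivation:
Step 1: fill(A) -> (A=5 B=0 C=0)
Step 2: pour(A -> C) -> (A=0 B=0 C=5)
Step 3: pour(C -> B) -> (A=0 B=5 C=0)
Step 4: pour(B -> A) -> (A=5 B=0 C=0)
Step 5: pour(A -> C) -> (A=0 B=0 C=5)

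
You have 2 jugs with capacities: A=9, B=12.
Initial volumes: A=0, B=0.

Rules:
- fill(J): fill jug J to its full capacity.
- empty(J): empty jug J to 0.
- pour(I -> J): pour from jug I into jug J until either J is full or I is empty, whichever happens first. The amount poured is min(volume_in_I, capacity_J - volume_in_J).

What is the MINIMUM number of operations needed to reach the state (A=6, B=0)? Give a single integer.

Answer: 5

Derivation:
BFS from (A=0, B=0). One shortest path:
  1. fill(A) -> (A=9 B=0)
  2. pour(A -> B) -> (A=0 B=9)
  3. fill(A) -> (A=9 B=9)
  4. pour(A -> B) -> (A=6 B=12)
  5. empty(B) -> (A=6 B=0)
Reached target in 5 moves.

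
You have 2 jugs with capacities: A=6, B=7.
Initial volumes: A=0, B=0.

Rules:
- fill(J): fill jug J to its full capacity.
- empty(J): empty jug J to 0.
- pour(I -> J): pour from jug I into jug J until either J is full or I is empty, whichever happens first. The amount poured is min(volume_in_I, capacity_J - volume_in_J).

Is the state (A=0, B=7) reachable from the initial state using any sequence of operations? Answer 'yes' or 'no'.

BFS from (A=0, B=0):
  1. fill(B) -> (A=0 B=7)
Target reached → yes.

Answer: yes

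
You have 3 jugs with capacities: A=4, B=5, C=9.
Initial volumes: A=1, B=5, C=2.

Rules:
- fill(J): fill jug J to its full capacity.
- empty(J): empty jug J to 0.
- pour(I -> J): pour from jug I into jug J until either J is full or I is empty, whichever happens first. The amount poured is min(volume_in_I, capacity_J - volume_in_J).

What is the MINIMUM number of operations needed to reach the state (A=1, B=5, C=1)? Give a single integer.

BFS from (A=1, B=5, C=2). One shortest path:
  1. empty(A) -> (A=0 B=5 C=2)
  2. pour(B -> A) -> (A=4 B=1 C=2)
  3. pour(A -> C) -> (A=0 B=1 C=6)
  4. pour(B -> A) -> (A=1 B=0 C=6)
  5. pour(C -> B) -> (A=1 B=5 C=1)
Reached target in 5 moves.

Answer: 5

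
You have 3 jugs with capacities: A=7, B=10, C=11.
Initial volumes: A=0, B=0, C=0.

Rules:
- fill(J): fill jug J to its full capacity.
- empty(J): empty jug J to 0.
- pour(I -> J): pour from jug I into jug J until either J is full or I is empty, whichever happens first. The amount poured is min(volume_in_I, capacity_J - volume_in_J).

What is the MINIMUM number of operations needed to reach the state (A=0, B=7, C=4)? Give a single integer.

BFS from (A=0, B=0, C=0). One shortest path:
  1. fill(C) -> (A=0 B=0 C=11)
  2. pour(C -> A) -> (A=7 B=0 C=4)
  3. pour(A -> B) -> (A=0 B=7 C=4)
Reached target in 3 moves.

Answer: 3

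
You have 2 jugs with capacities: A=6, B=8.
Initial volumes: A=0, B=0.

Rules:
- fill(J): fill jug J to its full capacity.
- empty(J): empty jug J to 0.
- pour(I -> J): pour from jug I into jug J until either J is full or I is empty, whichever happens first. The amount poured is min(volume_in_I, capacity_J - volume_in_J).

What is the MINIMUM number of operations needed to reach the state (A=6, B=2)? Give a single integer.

BFS from (A=0, B=0). One shortest path:
  1. fill(B) -> (A=0 B=8)
  2. pour(B -> A) -> (A=6 B=2)
Reached target in 2 moves.

Answer: 2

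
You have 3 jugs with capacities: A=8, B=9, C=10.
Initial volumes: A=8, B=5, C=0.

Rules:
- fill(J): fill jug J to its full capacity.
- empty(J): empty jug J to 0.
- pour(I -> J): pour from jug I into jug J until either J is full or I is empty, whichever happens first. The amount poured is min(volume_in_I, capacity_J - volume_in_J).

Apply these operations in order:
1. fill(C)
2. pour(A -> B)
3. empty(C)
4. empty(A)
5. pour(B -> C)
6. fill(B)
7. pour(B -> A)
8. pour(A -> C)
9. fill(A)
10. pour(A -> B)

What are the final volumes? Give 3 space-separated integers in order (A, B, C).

Answer: 0 9 10

Derivation:
Step 1: fill(C) -> (A=8 B=5 C=10)
Step 2: pour(A -> B) -> (A=4 B=9 C=10)
Step 3: empty(C) -> (A=4 B=9 C=0)
Step 4: empty(A) -> (A=0 B=9 C=0)
Step 5: pour(B -> C) -> (A=0 B=0 C=9)
Step 6: fill(B) -> (A=0 B=9 C=9)
Step 7: pour(B -> A) -> (A=8 B=1 C=9)
Step 8: pour(A -> C) -> (A=7 B=1 C=10)
Step 9: fill(A) -> (A=8 B=1 C=10)
Step 10: pour(A -> B) -> (A=0 B=9 C=10)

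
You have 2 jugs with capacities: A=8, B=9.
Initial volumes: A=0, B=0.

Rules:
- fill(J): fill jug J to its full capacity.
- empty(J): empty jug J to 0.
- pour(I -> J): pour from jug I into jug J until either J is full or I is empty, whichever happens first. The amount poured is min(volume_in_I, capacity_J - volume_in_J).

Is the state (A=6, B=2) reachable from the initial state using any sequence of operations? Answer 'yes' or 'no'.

Answer: no

Derivation:
BFS explored all 34 reachable states.
Reachable set includes: (0,0), (0,1), (0,2), (0,3), (0,4), (0,5), (0,6), (0,7), (0,8), (0,9), (1,0), (1,9) ...
Target (A=6, B=2) not in reachable set → no.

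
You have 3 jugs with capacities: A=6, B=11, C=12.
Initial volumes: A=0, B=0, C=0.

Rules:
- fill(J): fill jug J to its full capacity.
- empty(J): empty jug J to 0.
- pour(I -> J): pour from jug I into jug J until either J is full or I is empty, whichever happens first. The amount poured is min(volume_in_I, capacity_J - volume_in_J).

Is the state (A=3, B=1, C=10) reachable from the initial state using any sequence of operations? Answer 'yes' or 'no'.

BFS explored all 542 reachable states.
Reachable set includes: (0,0,0), (0,0,1), (0,0,2), (0,0,3), (0,0,4), (0,0,5), (0,0,6), (0,0,7), (0,0,8), (0,0,9), (0,0,10), (0,0,11) ...
Target (A=3, B=1, C=10) not in reachable set → no.

Answer: no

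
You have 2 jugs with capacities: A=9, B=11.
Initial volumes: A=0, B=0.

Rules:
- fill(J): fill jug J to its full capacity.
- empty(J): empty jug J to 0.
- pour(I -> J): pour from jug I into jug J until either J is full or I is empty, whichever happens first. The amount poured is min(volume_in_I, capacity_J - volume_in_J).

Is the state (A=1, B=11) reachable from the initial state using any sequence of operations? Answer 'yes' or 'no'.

Answer: yes

Derivation:
BFS from (A=0, B=0):
  1. fill(A) -> (A=9 B=0)
  2. pour(A -> B) -> (A=0 B=9)
  3. fill(A) -> (A=9 B=9)
  4. pour(A -> B) -> (A=7 B=11)
  5. empty(B) -> (A=7 B=0)
  6. pour(A -> B) -> (A=0 B=7)
  7. fill(A) -> (A=9 B=7)
  8. pour(A -> B) -> (A=5 B=11)
  9. empty(B) -> (A=5 B=0)
  10. pour(A -> B) -> (A=0 B=5)
  11. fill(A) -> (A=9 B=5)
  12. pour(A -> B) -> (A=3 B=11)
  13. empty(B) -> (A=3 B=0)
  14. pour(A -> B) -> (A=0 B=3)
  15. fill(A) -> (A=9 B=3)
  16. pour(A -> B) -> (A=1 B=11)
Target reached → yes.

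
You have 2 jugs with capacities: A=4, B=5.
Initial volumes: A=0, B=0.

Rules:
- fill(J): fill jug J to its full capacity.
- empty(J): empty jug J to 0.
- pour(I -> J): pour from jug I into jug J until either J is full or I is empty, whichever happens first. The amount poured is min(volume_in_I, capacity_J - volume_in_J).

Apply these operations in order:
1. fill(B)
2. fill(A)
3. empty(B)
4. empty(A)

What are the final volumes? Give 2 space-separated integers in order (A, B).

Step 1: fill(B) -> (A=0 B=5)
Step 2: fill(A) -> (A=4 B=5)
Step 3: empty(B) -> (A=4 B=0)
Step 4: empty(A) -> (A=0 B=0)

Answer: 0 0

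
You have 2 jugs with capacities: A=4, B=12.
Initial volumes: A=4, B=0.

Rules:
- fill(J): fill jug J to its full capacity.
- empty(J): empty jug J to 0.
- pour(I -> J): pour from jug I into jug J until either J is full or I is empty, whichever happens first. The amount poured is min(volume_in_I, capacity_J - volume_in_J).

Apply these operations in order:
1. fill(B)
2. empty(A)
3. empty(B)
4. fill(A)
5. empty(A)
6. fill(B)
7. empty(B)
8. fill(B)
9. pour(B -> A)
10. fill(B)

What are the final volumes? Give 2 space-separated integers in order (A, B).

Answer: 4 12

Derivation:
Step 1: fill(B) -> (A=4 B=12)
Step 2: empty(A) -> (A=0 B=12)
Step 3: empty(B) -> (A=0 B=0)
Step 4: fill(A) -> (A=4 B=0)
Step 5: empty(A) -> (A=0 B=0)
Step 6: fill(B) -> (A=0 B=12)
Step 7: empty(B) -> (A=0 B=0)
Step 8: fill(B) -> (A=0 B=12)
Step 9: pour(B -> A) -> (A=4 B=8)
Step 10: fill(B) -> (A=4 B=12)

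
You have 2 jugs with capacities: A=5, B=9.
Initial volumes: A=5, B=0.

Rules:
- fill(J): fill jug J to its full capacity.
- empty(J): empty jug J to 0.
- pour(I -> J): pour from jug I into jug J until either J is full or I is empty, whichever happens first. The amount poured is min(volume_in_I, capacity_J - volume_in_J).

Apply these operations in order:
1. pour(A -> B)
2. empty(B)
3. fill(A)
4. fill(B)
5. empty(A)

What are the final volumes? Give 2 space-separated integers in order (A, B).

Answer: 0 9

Derivation:
Step 1: pour(A -> B) -> (A=0 B=5)
Step 2: empty(B) -> (A=0 B=0)
Step 3: fill(A) -> (A=5 B=0)
Step 4: fill(B) -> (A=5 B=9)
Step 5: empty(A) -> (A=0 B=9)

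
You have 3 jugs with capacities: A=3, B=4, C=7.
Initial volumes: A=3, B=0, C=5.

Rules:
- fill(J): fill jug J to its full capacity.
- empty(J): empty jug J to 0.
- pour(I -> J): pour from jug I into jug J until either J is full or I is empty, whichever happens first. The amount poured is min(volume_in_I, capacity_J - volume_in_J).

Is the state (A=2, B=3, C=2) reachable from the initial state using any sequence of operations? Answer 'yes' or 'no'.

BFS explored all 124 reachable states.
Reachable set includes: (0,0,0), (0,0,1), (0,0,2), (0,0,3), (0,0,4), (0,0,5), (0,0,6), (0,0,7), (0,1,0), (0,1,1), (0,1,2), (0,1,3) ...
Target (A=2, B=3, C=2) not in reachable set → no.

Answer: no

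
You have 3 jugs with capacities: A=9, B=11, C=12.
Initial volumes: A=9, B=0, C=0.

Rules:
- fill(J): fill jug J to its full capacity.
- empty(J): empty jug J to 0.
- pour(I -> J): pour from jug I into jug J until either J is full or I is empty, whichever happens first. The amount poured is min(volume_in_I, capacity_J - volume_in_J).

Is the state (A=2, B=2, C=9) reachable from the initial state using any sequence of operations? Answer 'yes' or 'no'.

Answer: no

Derivation:
BFS explored all 680 reachable states.
Reachable set includes: (0,0,0), (0,0,1), (0,0,2), (0,0,3), (0,0,4), (0,0,5), (0,0,6), (0,0,7), (0,0,8), (0,0,9), (0,0,10), (0,0,11) ...
Target (A=2, B=2, C=9) not in reachable set → no.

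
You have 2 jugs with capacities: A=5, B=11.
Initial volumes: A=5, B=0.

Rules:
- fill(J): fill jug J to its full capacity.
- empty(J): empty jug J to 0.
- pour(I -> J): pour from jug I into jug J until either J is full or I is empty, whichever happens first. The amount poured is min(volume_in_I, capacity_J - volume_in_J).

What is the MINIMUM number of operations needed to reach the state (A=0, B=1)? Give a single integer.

Answer: 6

Derivation:
BFS from (A=5, B=0). One shortest path:
  1. empty(A) -> (A=0 B=0)
  2. fill(B) -> (A=0 B=11)
  3. pour(B -> A) -> (A=5 B=6)
  4. empty(A) -> (A=0 B=6)
  5. pour(B -> A) -> (A=5 B=1)
  6. empty(A) -> (A=0 B=1)
Reached target in 6 moves.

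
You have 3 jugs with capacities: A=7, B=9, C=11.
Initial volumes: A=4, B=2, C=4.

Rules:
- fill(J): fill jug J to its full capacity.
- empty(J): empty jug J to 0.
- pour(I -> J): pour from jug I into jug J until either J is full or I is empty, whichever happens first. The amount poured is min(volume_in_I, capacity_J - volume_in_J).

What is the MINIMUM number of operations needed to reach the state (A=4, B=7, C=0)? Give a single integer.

BFS from (A=4, B=2, C=4). One shortest path:
  1. fill(A) -> (A=7 B=2 C=4)
  2. empty(B) -> (A=7 B=0 C=4)
  3. pour(A -> B) -> (A=0 B=7 C=4)
  4. pour(C -> A) -> (A=4 B=7 C=0)
Reached target in 4 moves.

Answer: 4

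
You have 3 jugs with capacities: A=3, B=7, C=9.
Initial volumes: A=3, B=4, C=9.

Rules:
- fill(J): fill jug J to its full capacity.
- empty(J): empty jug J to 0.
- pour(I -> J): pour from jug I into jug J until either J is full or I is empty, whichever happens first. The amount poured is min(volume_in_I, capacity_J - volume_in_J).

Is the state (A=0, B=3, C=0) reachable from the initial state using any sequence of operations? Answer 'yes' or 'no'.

BFS from (A=3, B=4, C=9):
  1. empty(B) -> (A=3 B=0 C=9)
  2. empty(C) -> (A=3 B=0 C=0)
  3. pour(A -> B) -> (A=0 B=3 C=0)
Target reached → yes.

Answer: yes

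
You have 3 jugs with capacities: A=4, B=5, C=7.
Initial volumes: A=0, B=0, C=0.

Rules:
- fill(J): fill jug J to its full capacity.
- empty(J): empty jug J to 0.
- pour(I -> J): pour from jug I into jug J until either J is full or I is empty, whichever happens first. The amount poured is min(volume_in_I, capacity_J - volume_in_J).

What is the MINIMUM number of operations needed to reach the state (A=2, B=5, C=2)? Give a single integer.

BFS from (A=0, B=0, C=0). One shortest path:
  1. fill(A) -> (A=4 B=0 C=0)
  2. fill(B) -> (A=4 B=5 C=0)
  3. pour(B -> C) -> (A=4 B=0 C=5)
  4. pour(A -> C) -> (A=2 B=0 C=7)
  5. pour(C -> B) -> (A=2 B=5 C=2)
Reached target in 5 moves.

Answer: 5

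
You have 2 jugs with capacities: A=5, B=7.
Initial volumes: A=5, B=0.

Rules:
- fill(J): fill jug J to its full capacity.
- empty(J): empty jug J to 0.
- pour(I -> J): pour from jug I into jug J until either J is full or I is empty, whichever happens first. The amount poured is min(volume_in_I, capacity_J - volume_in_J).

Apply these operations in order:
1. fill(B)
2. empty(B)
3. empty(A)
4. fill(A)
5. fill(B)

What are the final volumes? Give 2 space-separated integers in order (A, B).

Answer: 5 7

Derivation:
Step 1: fill(B) -> (A=5 B=7)
Step 2: empty(B) -> (A=5 B=0)
Step 3: empty(A) -> (A=0 B=0)
Step 4: fill(A) -> (A=5 B=0)
Step 5: fill(B) -> (A=5 B=7)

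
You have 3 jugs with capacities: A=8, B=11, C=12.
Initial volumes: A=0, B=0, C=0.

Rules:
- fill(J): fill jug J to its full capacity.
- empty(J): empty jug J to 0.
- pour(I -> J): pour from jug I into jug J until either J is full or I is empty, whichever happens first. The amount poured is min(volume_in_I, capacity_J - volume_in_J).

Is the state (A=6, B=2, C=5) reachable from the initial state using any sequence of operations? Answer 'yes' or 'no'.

Answer: no

Derivation:
BFS explored all 634 reachable states.
Reachable set includes: (0,0,0), (0,0,1), (0,0,2), (0,0,3), (0,0,4), (0,0,5), (0,0,6), (0,0,7), (0,0,8), (0,0,9), (0,0,10), (0,0,11) ...
Target (A=6, B=2, C=5) not in reachable set → no.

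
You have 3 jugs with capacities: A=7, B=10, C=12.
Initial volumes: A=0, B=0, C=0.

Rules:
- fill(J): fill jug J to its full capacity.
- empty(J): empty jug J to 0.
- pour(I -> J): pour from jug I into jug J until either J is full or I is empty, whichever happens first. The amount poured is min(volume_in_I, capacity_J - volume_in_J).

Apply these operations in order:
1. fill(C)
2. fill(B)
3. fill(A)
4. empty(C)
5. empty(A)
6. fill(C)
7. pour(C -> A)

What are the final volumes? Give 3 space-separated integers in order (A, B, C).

Answer: 7 10 5

Derivation:
Step 1: fill(C) -> (A=0 B=0 C=12)
Step 2: fill(B) -> (A=0 B=10 C=12)
Step 3: fill(A) -> (A=7 B=10 C=12)
Step 4: empty(C) -> (A=7 B=10 C=0)
Step 5: empty(A) -> (A=0 B=10 C=0)
Step 6: fill(C) -> (A=0 B=10 C=12)
Step 7: pour(C -> A) -> (A=7 B=10 C=5)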